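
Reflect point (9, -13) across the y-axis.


Reflection across y-axis: (x, y) -> (-x, y)
(9, -13) -> (-9, -13)

(-9, -13)


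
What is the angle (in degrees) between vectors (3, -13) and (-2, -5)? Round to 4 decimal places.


dot = 3*-2 + -13*-5 = 59
|u| = 13.3417, |v| = 5.3852
cos(angle) = 0.8212
angle = 34.796 degrees

34.796 degrees


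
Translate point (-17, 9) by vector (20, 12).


Translation: (x+dx, y+dy) = (-17+20, 9+12) = (3, 21)

(3, 21)


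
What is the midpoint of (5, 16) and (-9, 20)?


Midpoint = ((5+-9)/2, (16+20)/2) = (-2, 18)

(-2, 18)


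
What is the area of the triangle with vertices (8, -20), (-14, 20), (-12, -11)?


Area = |x1(y2-y3) + x2(y3-y1) + x3(y1-y2)| / 2
= |8*(20--11) + -14*(-11--20) + -12*(-20-20)| / 2
= 301

301


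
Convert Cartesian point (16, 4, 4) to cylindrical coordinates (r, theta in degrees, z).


r = sqrt(16^2 + 4^2) = 16.4924
theta = atan2(4, 16) = 14.0362 deg
z = 4

r = 16.4924, theta = 14.0362 deg, z = 4


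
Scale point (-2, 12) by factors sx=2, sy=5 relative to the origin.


Scaling: (x*sx, y*sy) = (-2*2, 12*5) = (-4, 60)

(-4, 60)


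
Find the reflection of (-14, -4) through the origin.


Reflection through origin: (x, y) -> (-x, -y)
(-14, -4) -> (14, 4)

(14, 4)


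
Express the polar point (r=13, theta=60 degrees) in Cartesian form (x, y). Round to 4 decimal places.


x = 13 * cos(60) = 6.5
y = 13 * sin(60) = 11.2583

(6.5, 11.2583)


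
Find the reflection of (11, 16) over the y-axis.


Reflection across y-axis: (x, y) -> (-x, y)
(11, 16) -> (-11, 16)

(-11, 16)


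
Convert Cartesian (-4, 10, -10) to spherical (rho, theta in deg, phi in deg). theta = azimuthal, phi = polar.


rho = sqrt((-4)^2 + 10^2 + (-10)^2) = 14.6969
theta = atan2(10, -4) = 111.8014 deg
phi = acos(-10/14.6969) = 132.876 deg

rho = 14.6969, theta = 111.8014 deg, phi = 132.876 deg


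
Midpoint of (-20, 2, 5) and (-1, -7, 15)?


Midpoint = ((-20+-1)/2, (2+-7)/2, (5+15)/2) = (-10.5, -2.5, 10)

(-10.5, -2.5, 10)


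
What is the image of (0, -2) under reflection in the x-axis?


Reflection across x-axis: (x, y) -> (x, -y)
(0, -2) -> (0, 2)

(0, 2)


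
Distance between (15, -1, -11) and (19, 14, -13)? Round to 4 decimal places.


d = sqrt((19-15)^2 + (14--1)^2 + (-13--11)^2) = 15.6525

15.6525


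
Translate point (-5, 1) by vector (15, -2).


Translation: (x+dx, y+dy) = (-5+15, 1+-2) = (10, -1)

(10, -1)


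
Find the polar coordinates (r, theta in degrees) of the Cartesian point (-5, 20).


r = sqrt((-5)^2 + 20^2) = 20.6155
theta = atan2(20, -5) = 104.0362 degrees

r = 20.6155, theta = 104.0362 degrees


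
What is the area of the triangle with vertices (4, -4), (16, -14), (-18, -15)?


Area = |x1(y2-y3) + x2(y3-y1) + x3(y1-y2)| / 2
= |4*(-14--15) + 16*(-15--4) + -18*(-4--14)| / 2
= 176

176


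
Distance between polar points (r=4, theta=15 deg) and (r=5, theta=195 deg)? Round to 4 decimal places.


d = sqrt(r1^2 + r2^2 - 2*r1*r2*cos(t2-t1))
d = sqrt(4^2 + 5^2 - 2*4*5*cos(195-15)) = 9

9


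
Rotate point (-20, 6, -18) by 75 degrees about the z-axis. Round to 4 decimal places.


x' = -20*cos(75) - 6*sin(75) = -10.9719
y' = -20*sin(75) + 6*cos(75) = -17.7656
z' = -18

(-10.9719, -17.7656, -18)


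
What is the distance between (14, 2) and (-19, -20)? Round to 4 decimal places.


d = sqrt((-19-14)^2 + (-20-2)^2) = 39.6611

39.6611


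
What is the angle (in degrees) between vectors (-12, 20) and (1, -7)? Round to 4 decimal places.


dot = -12*1 + 20*-7 = -152
|u| = 23.3238, |v| = 7.0711
cos(angle) = -0.9216
angle = 157.1663 degrees

157.1663 degrees


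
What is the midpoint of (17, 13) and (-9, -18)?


Midpoint = ((17+-9)/2, (13+-18)/2) = (4, -2.5)

(4, -2.5)


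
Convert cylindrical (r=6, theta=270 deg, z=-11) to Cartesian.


x = 6 * cos(270) = 0
y = 6 * sin(270) = -6
z = -11

(0, -6, -11)


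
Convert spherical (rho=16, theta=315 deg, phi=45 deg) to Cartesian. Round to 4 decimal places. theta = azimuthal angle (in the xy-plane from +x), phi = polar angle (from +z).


x = 16 * sin(45) * cos(315) = 8
y = 16 * sin(45) * sin(315) = -8
z = 16 * cos(45) = 11.3137

(8, -8, 11.3137)


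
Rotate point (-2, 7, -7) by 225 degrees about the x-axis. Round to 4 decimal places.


x' = -2
y' = 7*cos(225) - -7*sin(225) = -9.8995
z' = 7*sin(225) + -7*cos(225) = 0

(-2, -9.8995, 0)


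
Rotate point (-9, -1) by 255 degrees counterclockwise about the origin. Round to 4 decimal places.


x' = -9*cos(255) - -1*sin(255) = 1.3634
y' = -9*sin(255) + -1*cos(255) = 8.9522

(1.3634, 8.9522)


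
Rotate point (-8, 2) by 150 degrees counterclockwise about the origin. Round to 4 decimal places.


x' = -8*cos(150) - 2*sin(150) = 5.9282
y' = -8*sin(150) + 2*cos(150) = -5.7321

(5.9282, -5.7321)


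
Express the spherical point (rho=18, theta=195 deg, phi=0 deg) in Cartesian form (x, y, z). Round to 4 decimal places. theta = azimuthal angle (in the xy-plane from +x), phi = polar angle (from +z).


x = 18 * sin(0) * cos(195) = 0
y = 18 * sin(0) * sin(195) = 0
z = 18 * cos(0) = 18

(0, 0, 18)


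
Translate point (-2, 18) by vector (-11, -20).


Translation: (x+dx, y+dy) = (-2+-11, 18+-20) = (-13, -2)

(-13, -2)


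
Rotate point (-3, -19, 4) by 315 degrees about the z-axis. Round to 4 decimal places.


x' = -3*cos(315) - -19*sin(315) = -15.5563
y' = -3*sin(315) + -19*cos(315) = -11.3137
z' = 4

(-15.5563, -11.3137, 4)


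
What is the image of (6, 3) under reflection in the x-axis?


Reflection across x-axis: (x, y) -> (x, -y)
(6, 3) -> (6, -3)

(6, -3)


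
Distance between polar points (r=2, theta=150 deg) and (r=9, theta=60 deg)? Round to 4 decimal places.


d = sqrt(r1^2 + r2^2 - 2*r1*r2*cos(t2-t1))
d = sqrt(2^2 + 9^2 - 2*2*9*cos(60-150)) = 9.2195

9.2195


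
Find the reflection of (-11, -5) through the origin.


Reflection through origin: (x, y) -> (-x, -y)
(-11, -5) -> (11, 5)

(11, 5)


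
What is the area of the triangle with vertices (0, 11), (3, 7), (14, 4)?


Area = |x1(y2-y3) + x2(y3-y1) + x3(y1-y2)| / 2
= |0*(7-4) + 3*(4-11) + 14*(11-7)| / 2
= 17.5

17.5


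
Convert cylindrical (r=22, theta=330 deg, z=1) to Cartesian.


x = 22 * cos(330) = 19.0526
y = 22 * sin(330) = -11
z = 1

(19.0526, -11, 1)


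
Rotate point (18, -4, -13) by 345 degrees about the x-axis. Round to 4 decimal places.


x' = 18
y' = -4*cos(345) - -13*sin(345) = -7.2284
z' = -4*sin(345) + -13*cos(345) = -11.5218

(18, -7.2284, -11.5218)


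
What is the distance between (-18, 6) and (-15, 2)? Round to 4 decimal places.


d = sqrt((-15--18)^2 + (2-6)^2) = 5

5


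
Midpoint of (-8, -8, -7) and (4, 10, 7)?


Midpoint = ((-8+4)/2, (-8+10)/2, (-7+7)/2) = (-2, 1, 0)

(-2, 1, 0)


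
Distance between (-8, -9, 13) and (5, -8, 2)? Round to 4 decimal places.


d = sqrt((5--8)^2 + (-8--9)^2 + (2-13)^2) = 17.0587

17.0587


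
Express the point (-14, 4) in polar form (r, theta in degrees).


r = sqrt((-14)^2 + 4^2) = 14.5602
theta = atan2(4, -14) = 164.0546 degrees

r = 14.5602, theta = 164.0546 degrees


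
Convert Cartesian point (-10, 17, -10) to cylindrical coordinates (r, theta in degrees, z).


r = sqrt((-10)^2 + 17^2) = 19.7231
theta = atan2(17, -10) = 120.4655 deg
z = -10

r = 19.7231, theta = 120.4655 deg, z = -10


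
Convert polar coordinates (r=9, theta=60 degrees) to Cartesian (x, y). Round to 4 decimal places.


x = 9 * cos(60) = 4.5
y = 9 * sin(60) = 7.7942

(4.5, 7.7942)


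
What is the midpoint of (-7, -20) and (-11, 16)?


Midpoint = ((-7+-11)/2, (-20+16)/2) = (-9, -2)

(-9, -2)


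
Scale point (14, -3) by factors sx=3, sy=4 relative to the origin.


Scaling: (x*sx, y*sy) = (14*3, -3*4) = (42, -12)

(42, -12)


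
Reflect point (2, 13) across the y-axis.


Reflection across y-axis: (x, y) -> (-x, y)
(2, 13) -> (-2, 13)

(-2, 13)


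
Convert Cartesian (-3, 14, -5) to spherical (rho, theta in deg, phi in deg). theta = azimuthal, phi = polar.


rho = sqrt((-3)^2 + 14^2 + (-5)^2) = 15.1658
theta = atan2(14, -3) = 102.0948 deg
phi = acos(-5/15.1658) = 109.25 deg

rho = 15.1658, theta = 102.0948 deg, phi = 109.25 deg


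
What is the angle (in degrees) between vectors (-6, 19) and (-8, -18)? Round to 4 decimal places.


dot = -6*-8 + 19*-18 = -294
|u| = 19.9249, |v| = 19.6977
cos(angle) = -0.7491
angle = 138.5119 degrees

138.5119 degrees


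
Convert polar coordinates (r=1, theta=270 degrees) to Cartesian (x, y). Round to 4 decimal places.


x = 1 * cos(270) = 0
y = 1 * sin(270) = -1

(0, -1)


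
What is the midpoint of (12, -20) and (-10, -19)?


Midpoint = ((12+-10)/2, (-20+-19)/2) = (1, -19.5)

(1, -19.5)


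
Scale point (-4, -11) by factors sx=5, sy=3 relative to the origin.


Scaling: (x*sx, y*sy) = (-4*5, -11*3) = (-20, -33)

(-20, -33)


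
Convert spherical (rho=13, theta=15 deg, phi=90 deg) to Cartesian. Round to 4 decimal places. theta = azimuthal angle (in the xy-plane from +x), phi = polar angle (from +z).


x = 13 * sin(90) * cos(15) = 12.557
y = 13 * sin(90) * sin(15) = 3.3646
z = 13 * cos(90) = 0

(12.557, 3.3646, 0)


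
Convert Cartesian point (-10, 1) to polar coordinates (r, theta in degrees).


r = sqrt((-10)^2 + 1^2) = 10.0499
theta = atan2(1, -10) = 174.2894 degrees

r = 10.0499, theta = 174.2894 degrees


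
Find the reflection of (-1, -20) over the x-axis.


Reflection across x-axis: (x, y) -> (x, -y)
(-1, -20) -> (-1, 20)

(-1, 20)


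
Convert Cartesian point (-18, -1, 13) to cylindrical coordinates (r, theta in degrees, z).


r = sqrt((-18)^2 + (-1)^2) = 18.0278
theta = atan2(-1, -18) = 183.1798 deg
z = 13

r = 18.0278, theta = 183.1798 deg, z = 13


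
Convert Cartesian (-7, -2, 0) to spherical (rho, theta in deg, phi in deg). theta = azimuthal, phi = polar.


rho = sqrt((-7)^2 + (-2)^2 + 0^2) = 7.2801
theta = atan2(-2, -7) = 195.9454 deg
phi = acos(0/7.2801) = 90 deg

rho = 7.2801, theta = 195.9454 deg, phi = 90 deg


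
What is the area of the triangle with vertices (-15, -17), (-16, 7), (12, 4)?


Area = |x1(y2-y3) + x2(y3-y1) + x3(y1-y2)| / 2
= |-15*(7-4) + -16*(4--17) + 12*(-17-7)| / 2
= 334.5

334.5


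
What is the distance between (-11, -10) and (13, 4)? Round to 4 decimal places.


d = sqrt((13--11)^2 + (4--10)^2) = 27.7849

27.7849


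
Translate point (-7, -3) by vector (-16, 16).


Translation: (x+dx, y+dy) = (-7+-16, -3+16) = (-23, 13)

(-23, 13)


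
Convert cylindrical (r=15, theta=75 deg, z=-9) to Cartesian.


x = 15 * cos(75) = 3.8823
y = 15 * sin(75) = 14.4889
z = -9

(3.8823, 14.4889, -9)


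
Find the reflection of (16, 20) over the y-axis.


Reflection across y-axis: (x, y) -> (-x, y)
(16, 20) -> (-16, 20)

(-16, 20)


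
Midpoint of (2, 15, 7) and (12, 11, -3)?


Midpoint = ((2+12)/2, (15+11)/2, (7+-3)/2) = (7, 13, 2)

(7, 13, 2)


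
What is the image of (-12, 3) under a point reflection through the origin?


Reflection through origin: (x, y) -> (-x, -y)
(-12, 3) -> (12, -3)

(12, -3)


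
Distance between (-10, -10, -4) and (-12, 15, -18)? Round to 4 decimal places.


d = sqrt((-12--10)^2 + (15--10)^2 + (-18--4)^2) = 28.7228

28.7228


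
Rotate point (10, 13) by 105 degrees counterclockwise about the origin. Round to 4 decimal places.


x' = 10*cos(105) - 13*sin(105) = -15.1452
y' = 10*sin(105) + 13*cos(105) = 6.2946

(-15.1452, 6.2946)


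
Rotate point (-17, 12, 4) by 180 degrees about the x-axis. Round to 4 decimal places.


x' = -17
y' = 12*cos(180) - 4*sin(180) = -12
z' = 12*sin(180) + 4*cos(180) = -4

(-17, -12, -4)


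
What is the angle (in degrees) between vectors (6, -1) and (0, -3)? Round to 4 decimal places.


dot = 6*0 + -1*-3 = 3
|u| = 6.0828, |v| = 3
cos(angle) = 0.1644
angle = 80.5377 degrees

80.5377 degrees


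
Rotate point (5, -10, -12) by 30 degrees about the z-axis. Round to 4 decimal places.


x' = 5*cos(30) - -10*sin(30) = 9.3301
y' = 5*sin(30) + -10*cos(30) = -6.1603
z' = -12

(9.3301, -6.1603, -12)


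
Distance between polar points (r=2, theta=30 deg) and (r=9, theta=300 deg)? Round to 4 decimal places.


d = sqrt(r1^2 + r2^2 - 2*r1*r2*cos(t2-t1))
d = sqrt(2^2 + 9^2 - 2*2*9*cos(300-30)) = 9.2195

9.2195


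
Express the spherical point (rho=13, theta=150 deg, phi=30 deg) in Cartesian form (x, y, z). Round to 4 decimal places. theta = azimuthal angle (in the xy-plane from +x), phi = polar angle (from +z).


x = 13 * sin(30) * cos(150) = -5.6292
y = 13 * sin(30) * sin(150) = 3.25
z = 13 * cos(30) = 11.2583

(-5.6292, 3.25, 11.2583)


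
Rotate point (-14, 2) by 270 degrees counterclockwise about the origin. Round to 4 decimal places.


x' = -14*cos(270) - 2*sin(270) = 2
y' = -14*sin(270) + 2*cos(270) = 14

(2, 14)


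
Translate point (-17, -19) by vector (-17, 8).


Translation: (x+dx, y+dy) = (-17+-17, -19+8) = (-34, -11)

(-34, -11)


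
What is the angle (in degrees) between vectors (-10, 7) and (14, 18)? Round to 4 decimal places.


dot = -10*14 + 7*18 = -14
|u| = 12.2066, |v| = 22.8035
cos(angle) = -0.0503
angle = 92.883 degrees

92.883 degrees


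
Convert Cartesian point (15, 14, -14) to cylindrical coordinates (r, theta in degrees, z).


r = sqrt(15^2 + 14^2) = 20.5183
theta = atan2(14, 15) = 43.0251 deg
z = -14

r = 20.5183, theta = 43.0251 deg, z = -14


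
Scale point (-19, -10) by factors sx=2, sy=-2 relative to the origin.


Scaling: (x*sx, y*sy) = (-19*2, -10*-2) = (-38, 20)

(-38, 20)


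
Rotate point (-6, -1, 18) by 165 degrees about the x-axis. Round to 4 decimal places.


x' = -6
y' = -1*cos(165) - 18*sin(165) = -3.6928
z' = -1*sin(165) + 18*cos(165) = -17.6455

(-6, -3.6928, -17.6455)


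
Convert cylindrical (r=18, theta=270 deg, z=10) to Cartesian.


x = 18 * cos(270) = 0
y = 18 * sin(270) = -18
z = 10

(0, -18, 10)


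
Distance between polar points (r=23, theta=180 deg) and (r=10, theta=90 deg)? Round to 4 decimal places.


d = sqrt(r1^2 + r2^2 - 2*r1*r2*cos(t2-t1))
d = sqrt(23^2 + 10^2 - 2*23*10*cos(90-180)) = 25.0799

25.0799


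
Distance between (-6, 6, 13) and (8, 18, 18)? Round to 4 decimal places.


d = sqrt((8--6)^2 + (18-6)^2 + (18-13)^2) = 19.105

19.105


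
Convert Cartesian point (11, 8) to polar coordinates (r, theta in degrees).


r = sqrt(11^2 + 8^2) = 13.6015
theta = atan2(8, 11) = 36.0274 degrees

r = 13.6015, theta = 36.0274 degrees


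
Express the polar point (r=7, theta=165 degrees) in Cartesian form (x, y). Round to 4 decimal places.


x = 7 * cos(165) = -6.7615
y = 7 * sin(165) = 1.8117

(-6.7615, 1.8117)


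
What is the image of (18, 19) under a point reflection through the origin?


Reflection through origin: (x, y) -> (-x, -y)
(18, 19) -> (-18, -19)

(-18, -19)


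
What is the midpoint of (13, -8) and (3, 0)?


Midpoint = ((13+3)/2, (-8+0)/2) = (8, -4)

(8, -4)


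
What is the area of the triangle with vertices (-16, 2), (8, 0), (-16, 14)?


Area = |x1(y2-y3) + x2(y3-y1) + x3(y1-y2)| / 2
= |-16*(0-14) + 8*(14-2) + -16*(2-0)| / 2
= 144

144


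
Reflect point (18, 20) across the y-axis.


Reflection across y-axis: (x, y) -> (-x, y)
(18, 20) -> (-18, 20)

(-18, 20)


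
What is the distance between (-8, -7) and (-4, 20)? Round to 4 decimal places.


d = sqrt((-4--8)^2 + (20--7)^2) = 27.2947

27.2947


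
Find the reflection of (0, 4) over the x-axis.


Reflection across x-axis: (x, y) -> (x, -y)
(0, 4) -> (0, -4)

(0, -4)


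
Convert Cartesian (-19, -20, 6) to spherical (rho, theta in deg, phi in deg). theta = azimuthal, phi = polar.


rho = sqrt((-19)^2 + (-20)^2 + 6^2) = 28.2312
theta = atan2(-20, -19) = 226.4688 deg
phi = acos(6/28.2312) = 77.7293 deg

rho = 28.2312, theta = 226.4688 deg, phi = 77.7293 deg


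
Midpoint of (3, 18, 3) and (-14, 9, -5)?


Midpoint = ((3+-14)/2, (18+9)/2, (3+-5)/2) = (-5.5, 13.5, -1)

(-5.5, 13.5, -1)


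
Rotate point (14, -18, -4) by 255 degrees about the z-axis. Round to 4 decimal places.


x' = 14*cos(255) - -18*sin(255) = -21.0101
y' = 14*sin(255) + -18*cos(255) = -8.8642
z' = -4

(-21.0101, -8.8642, -4)


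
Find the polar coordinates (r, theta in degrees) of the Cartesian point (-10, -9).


r = sqrt((-10)^2 + (-9)^2) = 13.4536
theta = atan2(-9, -10) = 221.9872 degrees

r = 13.4536, theta = 221.9872 degrees


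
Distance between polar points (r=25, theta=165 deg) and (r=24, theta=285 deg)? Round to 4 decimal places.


d = sqrt(r1^2 + r2^2 - 2*r1*r2*cos(t2-t1))
d = sqrt(25^2 + 24^2 - 2*25*24*cos(285-165)) = 42.4382

42.4382


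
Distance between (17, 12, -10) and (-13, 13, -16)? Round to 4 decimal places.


d = sqrt((-13-17)^2 + (13-12)^2 + (-16--10)^2) = 30.6105

30.6105


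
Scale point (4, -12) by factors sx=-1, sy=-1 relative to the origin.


Scaling: (x*sx, y*sy) = (4*-1, -12*-1) = (-4, 12)

(-4, 12)


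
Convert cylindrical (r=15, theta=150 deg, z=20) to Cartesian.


x = 15 * cos(150) = -12.9904
y = 15 * sin(150) = 7.5
z = 20

(-12.9904, 7.5, 20)


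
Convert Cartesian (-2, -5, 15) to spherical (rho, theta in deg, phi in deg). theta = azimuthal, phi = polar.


rho = sqrt((-2)^2 + (-5)^2 + 15^2) = 15.9374
theta = atan2(-5, -2) = 248.1986 deg
phi = acos(15/15.9374) = 19.7487 deg

rho = 15.9374, theta = 248.1986 deg, phi = 19.7487 deg


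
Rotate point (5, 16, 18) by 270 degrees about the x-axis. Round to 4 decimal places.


x' = 5
y' = 16*cos(270) - 18*sin(270) = 18
z' = 16*sin(270) + 18*cos(270) = -16

(5, 18, -16)


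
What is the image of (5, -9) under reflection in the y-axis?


Reflection across y-axis: (x, y) -> (-x, y)
(5, -9) -> (-5, -9)

(-5, -9)


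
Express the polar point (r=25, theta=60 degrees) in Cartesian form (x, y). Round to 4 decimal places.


x = 25 * cos(60) = 12.5
y = 25 * sin(60) = 21.6506

(12.5, 21.6506)


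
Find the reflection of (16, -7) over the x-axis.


Reflection across x-axis: (x, y) -> (x, -y)
(16, -7) -> (16, 7)

(16, 7)


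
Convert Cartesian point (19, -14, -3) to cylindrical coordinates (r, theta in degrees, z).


r = sqrt(19^2 + (-14)^2) = 23.6008
theta = atan2(-14, 19) = 323.6156 deg
z = -3

r = 23.6008, theta = 323.6156 deg, z = -3


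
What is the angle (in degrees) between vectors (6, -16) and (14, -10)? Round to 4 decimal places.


dot = 6*14 + -16*-10 = 244
|u| = 17.088, |v| = 17.2047
cos(angle) = 0.83
angle = 33.9063 degrees

33.9063 degrees


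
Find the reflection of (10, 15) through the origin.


Reflection through origin: (x, y) -> (-x, -y)
(10, 15) -> (-10, -15)

(-10, -15)


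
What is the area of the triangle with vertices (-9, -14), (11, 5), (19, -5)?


Area = |x1(y2-y3) + x2(y3-y1) + x3(y1-y2)| / 2
= |-9*(5--5) + 11*(-5--14) + 19*(-14-5)| / 2
= 176

176


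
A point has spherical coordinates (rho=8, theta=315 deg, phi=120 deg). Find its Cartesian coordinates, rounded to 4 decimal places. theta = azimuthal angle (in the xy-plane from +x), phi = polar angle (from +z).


x = 8 * sin(120) * cos(315) = 4.899
y = 8 * sin(120) * sin(315) = -4.899
z = 8 * cos(120) = -4

(4.899, -4.899, -4)


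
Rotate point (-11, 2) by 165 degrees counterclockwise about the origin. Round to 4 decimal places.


x' = -11*cos(165) - 2*sin(165) = 10.1075
y' = -11*sin(165) + 2*cos(165) = -4.7789

(10.1075, -4.7789)


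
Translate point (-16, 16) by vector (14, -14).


Translation: (x+dx, y+dy) = (-16+14, 16+-14) = (-2, 2)

(-2, 2)


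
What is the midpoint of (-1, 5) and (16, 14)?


Midpoint = ((-1+16)/2, (5+14)/2) = (7.5, 9.5)

(7.5, 9.5)


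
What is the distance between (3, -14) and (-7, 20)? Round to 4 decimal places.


d = sqrt((-7-3)^2 + (20--14)^2) = 35.4401

35.4401


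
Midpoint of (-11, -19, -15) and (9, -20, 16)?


Midpoint = ((-11+9)/2, (-19+-20)/2, (-15+16)/2) = (-1, -19.5, 0.5)

(-1, -19.5, 0.5)


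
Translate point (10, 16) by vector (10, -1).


Translation: (x+dx, y+dy) = (10+10, 16+-1) = (20, 15)

(20, 15)


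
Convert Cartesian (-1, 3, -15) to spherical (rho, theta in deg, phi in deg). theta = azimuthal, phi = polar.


rho = sqrt((-1)^2 + 3^2 + (-15)^2) = 15.3297
theta = atan2(3, -1) = 108.4349 deg
phi = acos(-15/15.3297) = 168.0953 deg

rho = 15.3297, theta = 108.4349 deg, phi = 168.0953 deg


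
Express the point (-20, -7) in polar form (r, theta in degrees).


r = sqrt((-20)^2 + (-7)^2) = 21.1896
theta = atan2(-7, -20) = 199.29 degrees

r = 21.1896, theta = 199.29 degrees


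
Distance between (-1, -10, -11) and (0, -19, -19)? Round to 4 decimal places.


d = sqrt((0--1)^2 + (-19--10)^2 + (-19--11)^2) = 12.083

12.083


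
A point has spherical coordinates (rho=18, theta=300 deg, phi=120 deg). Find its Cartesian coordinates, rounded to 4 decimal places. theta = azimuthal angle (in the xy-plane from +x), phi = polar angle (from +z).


x = 18 * sin(120) * cos(300) = 7.7942
y = 18 * sin(120) * sin(300) = -13.5
z = 18 * cos(120) = -9

(7.7942, -13.5, -9)


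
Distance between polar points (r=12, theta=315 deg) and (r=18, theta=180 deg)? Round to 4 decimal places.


d = sqrt(r1^2 + r2^2 - 2*r1*r2*cos(t2-t1))
d = sqrt(12^2 + 18^2 - 2*12*18*cos(180-315)) = 27.8113

27.8113


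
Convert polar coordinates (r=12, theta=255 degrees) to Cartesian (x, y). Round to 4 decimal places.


x = 12 * cos(255) = -3.1058
y = 12 * sin(255) = -11.5911

(-3.1058, -11.5911)


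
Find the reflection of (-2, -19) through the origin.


Reflection through origin: (x, y) -> (-x, -y)
(-2, -19) -> (2, 19)

(2, 19)


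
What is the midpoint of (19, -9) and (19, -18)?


Midpoint = ((19+19)/2, (-9+-18)/2) = (19, -13.5)

(19, -13.5)


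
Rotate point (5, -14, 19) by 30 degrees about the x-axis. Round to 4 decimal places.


x' = 5
y' = -14*cos(30) - 19*sin(30) = -21.6244
z' = -14*sin(30) + 19*cos(30) = 9.4545

(5, -21.6244, 9.4545)


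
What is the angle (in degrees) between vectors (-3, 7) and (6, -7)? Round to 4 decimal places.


dot = -3*6 + 7*-7 = -67
|u| = 7.6158, |v| = 9.2195
cos(angle) = -0.9542
angle = 162.5973 degrees

162.5973 degrees


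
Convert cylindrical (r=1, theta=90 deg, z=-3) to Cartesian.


x = 1 * cos(90) = 0
y = 1 * sin(90) = 1
z = -3

(0, 1, -3)


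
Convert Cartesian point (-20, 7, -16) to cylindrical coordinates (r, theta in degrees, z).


r = sqrt((-20)^2 + 7^2) = 21.1896
theta = atan2(7, -20) = 160.71 deg
z = -16

r = 21.1896, theta = 160.71 deg, z = -16


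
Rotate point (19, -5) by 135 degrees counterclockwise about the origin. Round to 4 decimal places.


x' = 19*cos(135) - -5*sin(135) = -9.8995
y' = 19*sin(135) + -5*cos(135) = 16.9706

(-9.8995, 16.9706)


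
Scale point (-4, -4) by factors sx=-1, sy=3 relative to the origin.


Scaling: (x*sx, y*sy) = (-4*-1, -4*3) = (4, -12)

(4, -12)


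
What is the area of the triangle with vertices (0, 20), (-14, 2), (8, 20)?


Area = |x1(y2-y3) + x2(y3-y1) + x3(y1-y2)| / 2
= |0*(2-20) + -14*(20-20) + 8*(20-2)| / 2
= 72

72


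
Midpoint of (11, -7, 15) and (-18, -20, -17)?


Midpoint = ((11+-18)/2, (-7+-20)/2, (15+-17)/2) = (-3.5, -13.5, -1)

(-3.5, -13.5, -1)


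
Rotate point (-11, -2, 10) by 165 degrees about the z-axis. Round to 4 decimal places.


x' = -11*cos(165) - -2*sin(165) = 11.1428
y' = -11*sin(165) + -2*cos(165) = -0.9152
z' = 10

(11.1428, -0.9152, 10)


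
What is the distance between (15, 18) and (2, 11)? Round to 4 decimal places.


d = sqrt((2-15)^2 + (11-18)^2) = 14.7648

14.7648


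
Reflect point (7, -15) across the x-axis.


Reflection across x-axis: (x, y) -> (x, -y)
(7, -15) -> (7, 15)

(7, 15)


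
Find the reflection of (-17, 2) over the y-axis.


Reflection across y-axis: (x, y) -> (-x, y)
(-17, 2) -> (17, 2)

(17, 2)


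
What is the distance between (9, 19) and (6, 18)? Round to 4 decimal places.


d = sqrt((6-9)^2 + (18-19)^2) = 3.1623

3.1623


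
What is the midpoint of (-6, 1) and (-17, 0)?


Midpoint = ((-6+-17)/2, (1+0)/2) = (-11.5, 0.5)

(-11.5, 0.5)


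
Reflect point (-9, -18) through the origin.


Reflection through origin: (x, y) -> (-x, -y)
(-9, -18) -> (9, 18)

(9, 18)


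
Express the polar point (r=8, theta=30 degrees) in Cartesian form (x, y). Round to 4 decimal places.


x = 8 * cos(30) = 6.9282
y = 8 * sin(30) = 4

(6.9282, 4)


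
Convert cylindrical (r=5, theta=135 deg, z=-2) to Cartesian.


x = 5 * cos(135) = -3.5355
y = 5 * sin(135) = 3.5355
z = -2

(-3.5355, 3.5355, -2)


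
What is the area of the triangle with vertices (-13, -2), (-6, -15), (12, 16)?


Area = |x1(y2-y3) + x2(y3-y1) + x3(y1-y2)| / 2
= |-13*(-15-16) + -6*(16--2) + 12*(-2--15)| / 2
= 225.5

225.5


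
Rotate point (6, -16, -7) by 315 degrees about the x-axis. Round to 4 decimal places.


x' = 6
y' = -16*cos(315) - -7*sin(315) = -16.2635
z' = -16*sin(315) + -7*cos(315) = 6.364

(6, -16.2635, 6.364)


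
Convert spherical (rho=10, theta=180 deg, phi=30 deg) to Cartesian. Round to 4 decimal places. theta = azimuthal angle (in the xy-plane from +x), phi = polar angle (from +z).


x = 10 * sin(30) * cos(180) = -5
y = 10 * sin(30) * sin(180) = 0
z = 10 * cos(30) = 8.6603

(-5, 0, 8.6603)


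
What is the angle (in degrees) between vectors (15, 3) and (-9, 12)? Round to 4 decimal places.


dot = 15*-9 + 3*12 = -99
|u| = 15.2971, |v| = 15
cos(angle) = -0.4315
angle = 115.56 degrees

115.56 degrees


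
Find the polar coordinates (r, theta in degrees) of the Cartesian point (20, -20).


r = sqrt(20^2 + (-20)^2) = 28.2843
theta = atan2(-20, 20) = 315 degrees

r = 28.2843, theta = 315 degrees


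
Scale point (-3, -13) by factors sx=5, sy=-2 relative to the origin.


Scaling: (x*sx, y*sy) = (-3*5, -13*-2) = (-15, 26)

(-15, 26)


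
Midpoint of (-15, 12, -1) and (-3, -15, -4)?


Midpoint = ((-15+-3)/2, (12+-15)/2, (-1+-4)/2) = (-9, -1.5, -2.5)

(-9, -1.5, -2.5)


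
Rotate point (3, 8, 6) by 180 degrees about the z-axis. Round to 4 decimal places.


x' = 3*cos(180) - 8*sin(180) = -3
y' = 3*sin(180) + 8*cos(180) = -8
z' = 6

(-3, -8, 6)


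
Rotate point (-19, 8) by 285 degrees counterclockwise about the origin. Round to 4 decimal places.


x' = -19*cos(285) - 8*sin(285) = 2.8098
y' = -19*sin(285) + 8*cos(285) = 20.4231

(2.8098, 20.4231)


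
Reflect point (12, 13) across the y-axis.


Reflection across y-axis: (x, y) -> (-x, y)
(12, 13) -> (-12, 13)

(-12, 13)


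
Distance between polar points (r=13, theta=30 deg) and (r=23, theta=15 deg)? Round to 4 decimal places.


d = sqrt(r1^2 + r2^2 - 2*r1*r2*cos(t2-t1))
d = sqrt(13^2 + 23^2 - 2*13*23*cos(15-30)) = 10.9716

10.9716


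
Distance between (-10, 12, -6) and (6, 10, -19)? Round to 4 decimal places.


d = sqrt((6--10)^2 + (10-12)^2 + (-19--6)^2) = 20.7123

20.7123


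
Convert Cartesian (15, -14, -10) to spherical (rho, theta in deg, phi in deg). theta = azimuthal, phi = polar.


rho = sqrt(15^2 + (-14)^2 + (-10)^2) = 22.8254
theta = atan2(-14, 15) = 316.9749 deg
phi = acos(-10/22.8254) = 115.9832 deg

rho = 22.8254, theta = 316.9749 deg, phi = 115.9832 deg


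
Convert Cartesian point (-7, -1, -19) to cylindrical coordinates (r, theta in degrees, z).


r = sqrt((-7)^2 + (-1)^2) = 7.0711
theta = atan2(-1, -7) = 188.1301 deg
z = -19

r = 7.0711, theta = 188.1301 deg, z = -19


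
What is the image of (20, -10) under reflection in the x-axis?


Reflection across x-axis: (x, y) -> (x, -y)
(20, -10) -> (20, 10)

(20, 10)


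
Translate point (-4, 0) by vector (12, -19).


Translation: (x+dx, y+dy) = (-4+12, 0+-19) = (8, -19)

(8, -19)


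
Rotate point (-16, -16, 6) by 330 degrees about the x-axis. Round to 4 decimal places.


x' = -16
y' = -16*cos(330) - 6*sin(330) = -10.8564
z' = -16*sin(330) + 6*cos(330) = 13.1962

(-16, -10.8564, 13.1962)


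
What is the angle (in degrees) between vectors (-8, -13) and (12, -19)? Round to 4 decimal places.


dot = -8*12 + -13*-19 = 151
|u| = 15.2643, |v| = 22.4722
cos(angle) = 0.4402
angle = 63.8831 degrees

63.8831 degrees


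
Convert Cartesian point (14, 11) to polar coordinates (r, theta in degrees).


r = sqrt(14^2 + 11^2) = 17.8045
theta = atan2(11, 14) = 38.1572 degrees

r = 17.8045, theta = 38.1572 degrees


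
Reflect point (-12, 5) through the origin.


Reflection through origin: (x, y) -> (-x, -y)
(-12, 5) -> (12, -5)

(12, -5)


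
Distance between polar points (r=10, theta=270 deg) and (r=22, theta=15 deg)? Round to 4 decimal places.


d = sqrt(r1^2 + r2^2 - 2*r1*r2*cos(t2-t1))
d = sqrt(10^2 + 22^2 - 2*10*22*cos(15-270)) = 26.4174

26.4174


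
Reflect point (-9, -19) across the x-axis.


Reflection across x-axis: (x, y) -> (x, -y)
(-9, -19) -> (-9, 19)

(-9, 19)


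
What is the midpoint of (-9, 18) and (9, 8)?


Midpoint = ((-9+9)/2, (18+8)/2) = (0, 13)

(0, 13)


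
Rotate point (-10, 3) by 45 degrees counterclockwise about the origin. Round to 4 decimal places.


x' = -10*cos(45) - 3*sin(45) = -9.1924
y' = -10*sin(45) + 3*cos(45) = -4.9497

(-9.1924, -4.9497)


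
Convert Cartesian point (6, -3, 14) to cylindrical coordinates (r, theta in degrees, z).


r = sqrt(6^2 + (-3)^2) = 6.7082
theta = atan2(-3, 6) = 333.4349 deg
z = 14

r = 6.7082, theta = 333.4349 deg, z = 14


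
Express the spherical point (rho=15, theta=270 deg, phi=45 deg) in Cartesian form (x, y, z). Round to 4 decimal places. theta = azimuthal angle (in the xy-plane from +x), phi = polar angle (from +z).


x = 15 * sin(45) * cos(270) = 0
y = 15 * sin(45) * sin(270) = -10.6066
z = 15 * cos(45) = 10.6066

(0, -10.6066, 10.6066)


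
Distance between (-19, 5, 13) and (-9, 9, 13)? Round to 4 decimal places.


d = sqrt((-9--19)^2 + (9-5)^2 + (13-13)^2) = 10.7703

10.7703


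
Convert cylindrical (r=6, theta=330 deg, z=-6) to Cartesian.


x = 6 * cos(330) = 5.1962
y = 6 * sin(330) = -3
z = -6

(5.1962, -3, -6)


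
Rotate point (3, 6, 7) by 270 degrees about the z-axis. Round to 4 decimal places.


x' = 3*cos(270) - 6*sin(270) = 6
y' = 3*sin(270) + 6*cos(270) = -3
z' = 7

(6, -3, 7)


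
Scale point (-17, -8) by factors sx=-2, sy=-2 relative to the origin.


Scaling: (x*sx, y*sy) = (-17*-2, -8*-2) = (34, 16)

(34, 16)


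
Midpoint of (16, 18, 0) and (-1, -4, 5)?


Midpoint = ((16+-1)/2, (18+-4)/2, (0+5)/2) = (7.5, 7, 2.5)

(7.5, 7, 2.5)


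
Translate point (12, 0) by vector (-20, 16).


Translation: (x+dx, y+dy) = (12+-20, 0+16) = (-8, 16)

(-8, 16)


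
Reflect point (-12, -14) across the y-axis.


Reflection across y-axis: (x, y) -> (-x, y)
(-12, -14) -> (12, -14)

(12, -14)


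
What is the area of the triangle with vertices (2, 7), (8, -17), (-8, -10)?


Area = |x1(y2-y3) + x2(y3-y1) + x3(y1-y2)| / 2
= |2*(-17--10) + 8*(-10-7) + -8*(7--17)| / 2
= 171

171


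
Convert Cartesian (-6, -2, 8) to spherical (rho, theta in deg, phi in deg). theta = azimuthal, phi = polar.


rho = sqrt((-6)^2 + (-2)^2 + 8^2) = 10.198
theta = atan2(-2, -6) = 198.4349 deg
phi = acos(8/10.198) = 38.3288 deg

rho = 10.198, theta = 198.4349 deg, phi = 38.3288 deg


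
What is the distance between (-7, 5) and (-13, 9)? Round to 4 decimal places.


d = sqrt((-13--7)^2 + (9-5)^2) = 7.2111

7.2111


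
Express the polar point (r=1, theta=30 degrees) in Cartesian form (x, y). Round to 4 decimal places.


x = 1 * cos(30) = 0.866
y = 1 * sin(30) = 0.5

(0.866, 0.5)


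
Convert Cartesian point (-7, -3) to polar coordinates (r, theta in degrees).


r = sqrt((-7)^2 + (-3)^2) = 7.6158
theta = atan2(-3, -7) = 203.1986 degrees

r = 7.6158, theta = 203.1986 degrees


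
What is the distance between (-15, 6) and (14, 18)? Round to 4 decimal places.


d = sqrt((14--15)^2 + (18-6)^2) = 31.3847

31.3847


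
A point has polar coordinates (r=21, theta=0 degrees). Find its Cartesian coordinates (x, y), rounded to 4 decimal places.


x = 21 * cos(0) = 21
y = 21 * sin(0) = 0

(21, 0)


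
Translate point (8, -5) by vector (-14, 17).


Translation: (x+dx, y+dy) = (8+-14, -5+17) = (-6, 12)

(-6, 12)


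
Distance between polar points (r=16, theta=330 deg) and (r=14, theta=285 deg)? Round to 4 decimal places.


d = sqrt(r1^2 + r2^2 - 2*r1*r2*cos(t2-t1))
d = sqrt(16^2 + 14^2 - 2*16*14*cos(285-330)) = 11.6282

11.6282


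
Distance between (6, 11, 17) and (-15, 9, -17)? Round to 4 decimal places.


d = sqrt((-15-6)^2 + (9-11)^2 + (-17-17)^2) = 40.0125

40.0125


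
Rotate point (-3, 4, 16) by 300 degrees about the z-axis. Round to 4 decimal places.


x' = -3*cos(300) - 4*sin(300) = 1.9641
y' = -3*sin(300) + 4*cos(300) = 4.5981
z' = 16

(1.9641, 4.5981, 16)


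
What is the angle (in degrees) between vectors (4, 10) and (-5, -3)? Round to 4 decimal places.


dot = 4*-5 + 10*-3 = -50
|u| = 10.7703, |v| = 5.831
cos(angle) = -0.7962
angle = 142.7652 degrees

142.7652 degrees


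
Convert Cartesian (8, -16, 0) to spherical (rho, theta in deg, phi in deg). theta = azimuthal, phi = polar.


rho = sqrt(8^2 + (-16)^2 + 0^2) = 17.8885
theta = atan2(-16, 8) = 296.5651 deg
phi = acos(0/17.8885) = 90 deg

rho = 17.8885, theta = 296.5651 deg, phi = 90 deg


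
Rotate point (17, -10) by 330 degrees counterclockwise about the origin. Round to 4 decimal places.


x' = 17*cos(330) - -10*sin(330) = 9.7224
y' = 17*sin(330) + -10*cos(330) = -17.1603

(9.7224, -17.1603)


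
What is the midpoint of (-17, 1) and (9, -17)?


Midpoint = ((-17+9)/2, (1+-17)/2) = (-4, -8)

(-4, -8)


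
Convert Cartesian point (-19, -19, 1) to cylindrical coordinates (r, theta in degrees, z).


r = sqrt((-19)^2 + (-19)^2) = 26.8701
theta = atan2(-19, -19) = 225 deg
z = 1

r = 26.8701, theta = 225 deg, z = 1


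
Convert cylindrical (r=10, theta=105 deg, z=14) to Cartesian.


x = 10 * cos(105) = -2.5882
y = 10 * sin(105) = 9.6593
z = 14

(-2.5882, 9.6593, 14)


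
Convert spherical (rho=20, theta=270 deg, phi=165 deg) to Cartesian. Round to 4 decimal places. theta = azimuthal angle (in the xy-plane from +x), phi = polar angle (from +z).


x = 20 * sin(165) * cos(270) = 0
y = 20 * sin(165) * sin(270) = -5.1764
z = 20 * cos(165) = -19.3185

(0, -5.1764, -19.3185)


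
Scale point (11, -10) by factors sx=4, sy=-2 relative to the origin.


Scaling: (x*sx, y*sy) = (11*4, -10*-2) = (44, 20)

(44, 20)


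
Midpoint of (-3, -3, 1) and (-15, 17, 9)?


Midpoint = ((-3+-15)/2, (-3+17)/2, (1+9)/2) = (-9, 7, 5)

(-9, 7, 5)


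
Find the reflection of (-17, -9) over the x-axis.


Reflection across x-axis: (x, y) -> (x, -y)
(-17, -9) -> (-17, 9)

(-17, 9)


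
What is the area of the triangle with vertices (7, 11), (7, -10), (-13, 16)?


Area = |x1(y2-y3) + x2(y3-y1) + x3(y1-y2)| / 2
= |7*(-10-16) + 7*(16-11) + -13*(11--10)| / 2
= 210

210


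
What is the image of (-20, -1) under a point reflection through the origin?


Reflection through origin: (x, y) -> (-x, -y)
(-20, -1) -> (20, 1)

(20, 1)


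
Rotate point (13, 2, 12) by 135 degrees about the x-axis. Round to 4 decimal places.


x' = 13
y' = 2*cos(135) - 12*sin(135) = -9.8995
z' = 2*sin(135) + 12*cos(135) = -7.0711

(13, -9.8995, -7.0711)


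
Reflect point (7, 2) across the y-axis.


Reflection across y-axis: (x, y) -> (-x, y)
(7, 2) -> (-7, 2)

(-7, 2)


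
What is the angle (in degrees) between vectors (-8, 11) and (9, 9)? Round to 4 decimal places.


dot = -8*9 + 11*9 = 27
|u| = 13.6015, |v| = 12.7279
cos(angle) = 0.156
angle = 81.0274 degrees

81.0274 degrees


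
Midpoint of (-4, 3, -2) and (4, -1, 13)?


Midpoint = ((-4+4)/2, (3+-1)/2, (-2+13)/2) = (0, 1, 5.5)

(0, 1, 5.5)


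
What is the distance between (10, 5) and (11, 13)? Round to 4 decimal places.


d = sqrt((11-10)^2 + (13-5)^2) = 8.0623

8.0623


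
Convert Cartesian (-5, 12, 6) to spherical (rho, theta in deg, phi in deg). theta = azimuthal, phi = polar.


rho = sqrt((-5)^2 + 12^2 + 6^2) = 14.3178
theta = atan2(12, -5) = 112.6199 deg
phi = acos(6/14.3178) = 65.2249 deg

rho = 14.3178, theta = 112.6199 deg, phi = 65.2249 deg


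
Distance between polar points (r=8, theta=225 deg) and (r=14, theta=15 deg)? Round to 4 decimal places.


d = sqrt(r1^2 + r2^2 - 2*r1*r2*cos(t2-t1))
d = sqrt(8^2 + 14^2 - 2*8*14*cos(15-225)) = 21.307

21.307


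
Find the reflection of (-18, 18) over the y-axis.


Reflection across y-axis: (x, y) -> (-x, y)
(-18, 18) -> (18, 18)

(18, 18)


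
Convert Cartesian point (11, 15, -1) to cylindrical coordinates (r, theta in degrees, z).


r = sqrt(11^2 + 15^2) = 18.6011
theta = atan2(15, 11) = 53.7462 deg
z = -1

r = 18.6011, theta = 53.7462 deg, z = -1


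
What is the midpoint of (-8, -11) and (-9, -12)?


Midpoint = ((-8+-9)/2, (-11+-12)/2) = (-8.5, -11.5)

(-8.5, -11.5)


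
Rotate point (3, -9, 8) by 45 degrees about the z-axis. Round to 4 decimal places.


x' = 3*cos(45) - -9*sin(45) = 8.4853
y' = 3*sin(45) + -9*cos(45) = -4.2426
z' = 8

(8.4853, -4.2426, 8)


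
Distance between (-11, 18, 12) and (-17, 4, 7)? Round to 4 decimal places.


d = sqrt((-17--11)^2 + (4-18)^2 + (7-12)^2) = 16.0312

16.0312


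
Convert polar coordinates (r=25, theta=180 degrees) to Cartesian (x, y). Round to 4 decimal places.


x = 25 * cos(180) = -25
y = 25 * sin(180) = 0

(-25, 0)


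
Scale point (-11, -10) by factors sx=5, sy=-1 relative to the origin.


Scaling: (x*sx, y*sy) = (-11*5, -10*-1) = (-55, 10)

(-55, 10)


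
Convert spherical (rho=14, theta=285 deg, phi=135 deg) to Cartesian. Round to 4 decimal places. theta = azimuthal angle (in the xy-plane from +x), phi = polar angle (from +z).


x = 14 * sin(135) * cos(285) = 2.5622
y = 14 * sin(135) * sin(285) = -9.5622
z = 14 * cos(135) = -9.8995

(2.5622, -9.5622, -9.8995)


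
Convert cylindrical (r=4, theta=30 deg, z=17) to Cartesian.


x = 4 * cos(30) = 3.4641
y = 4 * sin(30) = 2
z = 17

(3.4641, 2, 17)


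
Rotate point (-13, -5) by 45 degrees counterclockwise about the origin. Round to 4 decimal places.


x' = -13*cos(45) - -5*sin(45) = -5.6569
y' = -13*sin(45) + -5*cos(45) = -12.7279

(-5.6569, -12.7279)


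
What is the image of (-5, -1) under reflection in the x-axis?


Reflection across x-axis: (x, y) -> (x, -y)
(-5, -1) -> (-5, 1)

(-5, 1)


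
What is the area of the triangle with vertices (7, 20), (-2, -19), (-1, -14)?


Area = |x1(y2-y3) + x2(y3-y1) + x3(y1-y2)| / 2
= |7*(-19--14) + -2*(-14-20) + -1*(20--19)| / 2
= 3

3


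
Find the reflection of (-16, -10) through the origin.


Reflection through origin: (x, y) -> (-x, -y)
(-16, -10) -> (16, 10)

(16, 10)


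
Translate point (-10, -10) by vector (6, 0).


Translation: (x+dx, y+dy) = (-10+6, -10+0) = (-4, -10)

(-4, -10)


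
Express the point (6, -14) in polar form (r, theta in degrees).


r = sqrt(6^2 + (-14)^2) = 15.2315
theta = atan2(-14, 6) = 293.1986 degrees

r = 15.2315, theta = 293.1986 degrees


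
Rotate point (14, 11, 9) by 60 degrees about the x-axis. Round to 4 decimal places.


x' = 14
y' = 11*cos(60) - 9*sin(60) = -2.2942
z' = 11*sin(60) + 9*cos(60) = 14.0263

(14, -2.2942, 14.0263)


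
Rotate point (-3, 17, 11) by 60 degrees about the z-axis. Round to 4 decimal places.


x' = -3*cos(60) - 17*sin(60) = -16.2224
y' = -3*sin(60) + 17*cos(60) = 5.9019
z' = 11

(-16.2224, 5.9019, 11)


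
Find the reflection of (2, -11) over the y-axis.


Reflection across y-axis: (x, y) -> (-x, y)
(2, -11) -> (-2, -11)

(-2, -11)
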